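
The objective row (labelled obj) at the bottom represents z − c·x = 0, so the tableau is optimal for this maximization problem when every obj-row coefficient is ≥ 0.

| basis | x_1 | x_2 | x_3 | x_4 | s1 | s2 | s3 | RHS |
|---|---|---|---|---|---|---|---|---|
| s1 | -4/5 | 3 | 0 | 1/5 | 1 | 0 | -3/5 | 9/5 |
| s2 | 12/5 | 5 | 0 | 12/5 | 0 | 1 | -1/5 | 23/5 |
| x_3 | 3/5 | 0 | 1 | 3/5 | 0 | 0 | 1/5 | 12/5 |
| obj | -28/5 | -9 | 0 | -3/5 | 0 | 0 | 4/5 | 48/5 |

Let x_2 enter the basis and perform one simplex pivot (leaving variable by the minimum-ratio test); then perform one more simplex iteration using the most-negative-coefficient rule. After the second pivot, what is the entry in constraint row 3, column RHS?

15/7

Ratio test on column x_2 — row 1: (9/5)/3 = 3/5; row 2: (23/5)/5 = 23/25; row 3: entry 0 ≤ 0. Minimum is 3/5 at row 1 (s1 leaves); pivot element 3.
Divide row 1 by 3; eliminate column x_2 from the other rows.
Second iteration: most negative obj-row entry is -8 in column x_1, so x_1 enters.
Ratio test on column x_1 — row 1: entry -4/15 ≤ 0; row 2: (8/5)/(56/15) = 3/7; row 3: (12/5)/(3/5) = 4. Minimum is 3/7 at row 2 (s2 leaves); pivot element 56/15.
Divide row 2 by 56/15; eliminate column x_1 from the other rows.
After both pivots, the entry at constraint row 3, column RHS is 15/7.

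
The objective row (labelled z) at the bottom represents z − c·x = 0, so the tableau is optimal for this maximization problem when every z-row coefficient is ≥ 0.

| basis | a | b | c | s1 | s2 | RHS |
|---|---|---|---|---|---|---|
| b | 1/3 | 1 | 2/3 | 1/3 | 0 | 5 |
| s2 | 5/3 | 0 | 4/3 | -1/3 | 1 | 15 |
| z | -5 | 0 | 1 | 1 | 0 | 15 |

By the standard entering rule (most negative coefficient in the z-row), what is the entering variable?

Negative z-row entries: a: -5.
The most negative is -5 in column a, so a enters.

a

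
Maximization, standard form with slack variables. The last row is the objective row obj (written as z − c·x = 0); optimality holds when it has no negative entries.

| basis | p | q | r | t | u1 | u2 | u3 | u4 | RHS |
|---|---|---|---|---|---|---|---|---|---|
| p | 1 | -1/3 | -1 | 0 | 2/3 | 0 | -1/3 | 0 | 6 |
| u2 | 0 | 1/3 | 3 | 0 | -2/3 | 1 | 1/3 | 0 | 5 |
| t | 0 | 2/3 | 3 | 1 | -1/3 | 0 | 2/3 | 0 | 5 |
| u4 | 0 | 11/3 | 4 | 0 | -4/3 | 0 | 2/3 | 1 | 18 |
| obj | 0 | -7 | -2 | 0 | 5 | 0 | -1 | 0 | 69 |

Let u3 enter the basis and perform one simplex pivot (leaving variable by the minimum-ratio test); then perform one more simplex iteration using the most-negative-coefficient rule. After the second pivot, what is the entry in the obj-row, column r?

9/2

Ratio test on column u3 — row 1: entry -1/3 ≤ 0; row 2: 5/(1/3) = 15; row 3: 5/(2/3) = 15/2; row 4: 18/(2/3) = 27. Minimum is 15/2 at row 3 (t leaves); pivot element 2/3.
Divide row 3 by 2/3; eliminate column u3 from the other rows.
Second iteration: most negative obj-row entry is -6 in column q, so q enters.
Ratio test on column q — row 1: entry 0 ≤ 0; row 2: entry 0 ≤ 0; row 3: (15/2)/1 = 15/2; row 4: 13/3 = 13/3. Minimum is 13/3 at row 4 (u4 leaves); pivot element 3.
Divide row 4 by 3; eliminate column q from the other rows.
After both pivots, the entry at the obj-row, column r is 9/2.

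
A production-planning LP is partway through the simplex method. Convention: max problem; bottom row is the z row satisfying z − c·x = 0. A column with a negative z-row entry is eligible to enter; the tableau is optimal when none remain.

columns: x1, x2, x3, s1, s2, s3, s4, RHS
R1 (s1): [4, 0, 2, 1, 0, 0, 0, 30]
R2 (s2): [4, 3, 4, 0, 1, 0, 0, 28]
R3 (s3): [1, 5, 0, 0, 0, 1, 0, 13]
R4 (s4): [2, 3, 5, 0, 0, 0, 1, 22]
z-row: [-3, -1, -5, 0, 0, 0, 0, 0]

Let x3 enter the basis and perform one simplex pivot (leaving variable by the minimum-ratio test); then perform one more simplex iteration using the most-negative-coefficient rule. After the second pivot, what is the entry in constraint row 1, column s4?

2/3

Ratio test on column x3 — row 1: 30/2 = 15; row 2: 28/4 = 7; row 3: entry 0 ≤ 0; row 4: 22/5 = 22/5. Minimum is 22/5 at row 4 (s4 leaves); pivot element 5.
Divide row 4 by 5; eliminate column x3 from the other rows.
Second iteration: most negative z-row entry is -1 in column x1, so x1 enters.
Ratio test on column x1 — row 1: (106/5)/(16/5) = 53/8; row 2: (52/5)/(12/5) = 13/3; row 3: 13/1 = 13; row 4: (22/5)/(2/5) = 11. Minimum is 13/3 at row 2 (s2 leaves); pivot element 12/5.
Divide row 2 by 12/5; eliminate column x1 from the other rows.
After both pivots, the entry at constraint row 1, column s4 is 2/3.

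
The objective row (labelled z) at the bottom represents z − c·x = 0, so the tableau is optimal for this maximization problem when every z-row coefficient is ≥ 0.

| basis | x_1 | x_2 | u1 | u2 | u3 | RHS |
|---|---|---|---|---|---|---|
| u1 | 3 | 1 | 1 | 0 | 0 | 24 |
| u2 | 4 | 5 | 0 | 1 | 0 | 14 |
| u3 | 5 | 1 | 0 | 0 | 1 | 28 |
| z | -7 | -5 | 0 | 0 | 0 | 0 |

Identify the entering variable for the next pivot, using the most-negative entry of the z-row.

Negative z-row entries: x_1: -7, x_2: -5.
The most negative is -7 in column x_1, so x_1 enters.

x_1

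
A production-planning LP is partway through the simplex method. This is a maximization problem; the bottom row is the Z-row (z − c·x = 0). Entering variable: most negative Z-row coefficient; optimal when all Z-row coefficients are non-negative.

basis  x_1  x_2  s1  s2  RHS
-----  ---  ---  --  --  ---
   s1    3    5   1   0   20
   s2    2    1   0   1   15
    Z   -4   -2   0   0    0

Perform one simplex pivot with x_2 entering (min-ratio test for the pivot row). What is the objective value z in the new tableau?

8

Ratio test on column x_2 — row 1: 20/5 = 4; row 2: 15/1 = 15. Minimum is 4 at row 1 (s1 leaves); pivot element 5.
Pivot on row 1; the Z-row RHS becomes 0 − (-2)·4 = 8.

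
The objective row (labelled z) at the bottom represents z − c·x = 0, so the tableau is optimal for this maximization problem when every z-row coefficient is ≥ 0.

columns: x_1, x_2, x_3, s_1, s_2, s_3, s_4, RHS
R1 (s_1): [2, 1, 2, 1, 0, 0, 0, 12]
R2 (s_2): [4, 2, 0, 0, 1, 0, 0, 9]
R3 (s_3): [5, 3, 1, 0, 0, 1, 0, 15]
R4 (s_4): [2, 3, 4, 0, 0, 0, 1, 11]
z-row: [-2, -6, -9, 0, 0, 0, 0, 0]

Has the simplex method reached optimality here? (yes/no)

The z-row has a negative entry -9 in column x_3, so it is not optimal.

no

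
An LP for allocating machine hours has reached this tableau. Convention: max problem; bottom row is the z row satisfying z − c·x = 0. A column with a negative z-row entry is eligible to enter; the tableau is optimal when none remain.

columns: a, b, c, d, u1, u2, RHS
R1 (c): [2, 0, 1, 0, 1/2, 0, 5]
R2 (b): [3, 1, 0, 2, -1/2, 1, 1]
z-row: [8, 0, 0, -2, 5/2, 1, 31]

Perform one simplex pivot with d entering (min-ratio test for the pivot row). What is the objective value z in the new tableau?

Ratio test on column d — row 1: entry 0 ≤ 0; row 2: 1/2 = 1/2. Minimum is 1/2 at row 2 (b leaves); pivot element 2.
Pivot on row 2; the z-row RHS becomes 31 − (-2)·(1/2) = 32.

32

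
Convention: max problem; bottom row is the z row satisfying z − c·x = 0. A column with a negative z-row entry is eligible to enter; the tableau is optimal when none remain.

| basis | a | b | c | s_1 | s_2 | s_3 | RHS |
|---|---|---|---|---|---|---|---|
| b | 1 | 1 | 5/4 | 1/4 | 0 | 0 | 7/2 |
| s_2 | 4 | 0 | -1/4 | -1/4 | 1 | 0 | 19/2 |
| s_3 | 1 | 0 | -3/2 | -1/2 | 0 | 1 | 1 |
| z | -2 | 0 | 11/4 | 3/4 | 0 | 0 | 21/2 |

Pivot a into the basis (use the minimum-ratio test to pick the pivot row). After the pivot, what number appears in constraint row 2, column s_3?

Ratio test on column a — row 1: (7/2)/1 = 7/2; row 2: (19/2)/4 = 19/8; row 3: 1/1 = 1. Minimum is 1 at row 3 (s_3 leaves); pivot element 1.
Divide row 3 by 1; eliminate column a from the other rows.
Row 2 update in column s_3: 0 − 4·1 = -4.

-4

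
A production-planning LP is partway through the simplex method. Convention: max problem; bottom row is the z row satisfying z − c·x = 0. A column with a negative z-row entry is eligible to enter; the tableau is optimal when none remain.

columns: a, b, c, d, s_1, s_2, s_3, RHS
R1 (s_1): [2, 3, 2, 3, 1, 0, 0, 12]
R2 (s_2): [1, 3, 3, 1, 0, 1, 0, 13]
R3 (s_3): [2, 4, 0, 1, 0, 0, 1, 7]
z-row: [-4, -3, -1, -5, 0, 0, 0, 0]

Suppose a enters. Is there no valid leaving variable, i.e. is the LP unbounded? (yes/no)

Column a has positive entries in row(s) 1, 2, 3, so the ratio test bounds it — not unbounded.

no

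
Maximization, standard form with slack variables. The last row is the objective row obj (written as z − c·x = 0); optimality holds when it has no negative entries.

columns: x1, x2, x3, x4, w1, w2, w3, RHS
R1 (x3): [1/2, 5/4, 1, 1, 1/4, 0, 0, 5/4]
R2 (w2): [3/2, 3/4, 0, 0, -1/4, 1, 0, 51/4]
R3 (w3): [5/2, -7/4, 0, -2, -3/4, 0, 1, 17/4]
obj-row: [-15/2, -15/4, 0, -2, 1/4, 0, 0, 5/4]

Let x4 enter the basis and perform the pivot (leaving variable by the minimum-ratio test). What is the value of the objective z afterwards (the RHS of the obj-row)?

15/4

Ratio test on column x4 — row 1: (5/4)/1 = 5/4; row 2: entry 0 ≤ 0; row 3: entry -2 ≤ 0. Minimum is 5/4 at row 1 (x3 leaves); pivot element 1.
Pivot on row 1; the obj-row RHS becomes 5/4 − (-2)·(5/4) = 15/4.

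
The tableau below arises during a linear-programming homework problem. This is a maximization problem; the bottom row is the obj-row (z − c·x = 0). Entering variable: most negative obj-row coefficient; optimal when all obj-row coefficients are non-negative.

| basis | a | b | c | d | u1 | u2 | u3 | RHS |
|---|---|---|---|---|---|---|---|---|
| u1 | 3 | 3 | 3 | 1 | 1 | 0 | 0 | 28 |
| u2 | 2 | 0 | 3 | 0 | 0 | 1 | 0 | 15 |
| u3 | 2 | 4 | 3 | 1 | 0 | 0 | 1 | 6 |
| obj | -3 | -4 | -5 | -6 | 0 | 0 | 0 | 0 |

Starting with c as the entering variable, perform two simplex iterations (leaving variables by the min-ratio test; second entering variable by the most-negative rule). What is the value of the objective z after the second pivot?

36

Ratio test on column c — row 1: 28/3 = 28/3; row 2: 15/3 = 5; row 3: 6/3 = 2. Minimum is 2 at row 3 (u3 leaves); pivot element 3.
Pivot on row 3; the obj-row RHS becomes 0 − (-5)·2 = 10.
Next entering variable (most negative obj-row entry -13/3): d.
Ratio test on column d — row 1: entry 0 ≤ 0; row 2: entry -1 ≤ 0; row 3: 2/(1/3) = 6. Minimum is 6 at row 3 (c leaves); pivot element 1/3.
After the second pivot the obj-row RHS is 10 − (-13/3)·6 = 36.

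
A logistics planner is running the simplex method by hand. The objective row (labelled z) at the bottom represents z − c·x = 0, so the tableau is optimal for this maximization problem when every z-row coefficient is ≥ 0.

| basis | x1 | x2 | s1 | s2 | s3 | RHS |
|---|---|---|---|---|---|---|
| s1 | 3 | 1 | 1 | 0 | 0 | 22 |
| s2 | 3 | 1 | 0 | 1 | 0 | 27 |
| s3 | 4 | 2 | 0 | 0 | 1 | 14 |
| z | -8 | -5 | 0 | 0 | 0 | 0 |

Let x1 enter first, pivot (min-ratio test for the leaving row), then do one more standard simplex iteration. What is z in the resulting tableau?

35

Ratio test on column x1 — row 1: 22/3 = 22/3; row 2: 27/3 = 9; row 3: 14/4 = 7/2. Minimum is 7/2 at row 3 (s3 leaves); pivot element 4.
Pivot on row 3; the z-row RHS becomes 0 − (-8)·(7/2) = 28.
Next entering variable (most negative z-row entry -1): x2.
Ratio test on column x2 — row 1: entry -1/2 ≤ 0; row 2: entry -1/2 ≤ 0; row 3: (7/2)/(1/2) = 7. Minimum is 7 at row 3 (x1 leaves); pivot element 1/2.
After the second pivot the z-row RHS is 28 − (-1)·7 = 35.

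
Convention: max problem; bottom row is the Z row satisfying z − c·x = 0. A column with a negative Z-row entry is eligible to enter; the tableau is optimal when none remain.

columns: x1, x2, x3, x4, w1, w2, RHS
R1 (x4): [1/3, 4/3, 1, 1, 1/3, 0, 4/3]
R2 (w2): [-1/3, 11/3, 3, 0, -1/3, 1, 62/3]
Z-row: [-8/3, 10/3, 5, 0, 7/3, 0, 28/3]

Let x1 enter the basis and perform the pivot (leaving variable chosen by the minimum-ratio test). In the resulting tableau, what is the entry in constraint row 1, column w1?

Ratio test on column x1 — row 1: (4/3)/(1/3) = 4; row 2: entry -1/3 ≤ 0. Minimum is 4 at row 1 (x4 leaves); pivot element 1/3.
Divide row 1 by 1/3; eliminate column x1 from the other rows.
In the new row 1, the w1 entry is the old entry divided by the pivot: (1/3)/(1/3) = 1.

1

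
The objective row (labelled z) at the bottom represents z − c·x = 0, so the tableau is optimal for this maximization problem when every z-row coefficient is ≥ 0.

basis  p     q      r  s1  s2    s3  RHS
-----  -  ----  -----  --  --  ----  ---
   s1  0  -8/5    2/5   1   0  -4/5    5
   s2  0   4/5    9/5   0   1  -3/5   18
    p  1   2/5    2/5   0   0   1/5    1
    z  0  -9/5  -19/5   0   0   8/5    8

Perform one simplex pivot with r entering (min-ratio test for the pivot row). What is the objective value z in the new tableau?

35/2

Ratio test on column r — row 1: 5/(2/5) = 25/2; row 2: 18/(9/5) = 10; row 3: 1/(2/5) = 5/2. Minimum is 5/2 at row 3 (p leaves); pivot element 2/5.
Pivot on row 3; the z-row RHS becomes 8 − (-19/5)·(5/2) = 35/2.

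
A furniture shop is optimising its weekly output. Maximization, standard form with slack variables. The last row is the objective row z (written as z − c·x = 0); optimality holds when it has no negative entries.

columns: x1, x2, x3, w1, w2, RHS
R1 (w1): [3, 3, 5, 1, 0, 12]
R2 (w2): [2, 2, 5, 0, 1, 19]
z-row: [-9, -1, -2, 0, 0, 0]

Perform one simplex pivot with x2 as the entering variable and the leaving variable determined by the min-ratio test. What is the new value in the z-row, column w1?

Ratio test on column x2 — row 1: 12/3 = 4; row 2: 19/2 = 19/2. Minimum is 4 at row 1 (w1 leaves); pivot element 3.
Divide row 1 by 3; eliminate column x2 from the other rows.
z-row update in column w1: 0 − (-1)·(1/3) = 1/3.

1/3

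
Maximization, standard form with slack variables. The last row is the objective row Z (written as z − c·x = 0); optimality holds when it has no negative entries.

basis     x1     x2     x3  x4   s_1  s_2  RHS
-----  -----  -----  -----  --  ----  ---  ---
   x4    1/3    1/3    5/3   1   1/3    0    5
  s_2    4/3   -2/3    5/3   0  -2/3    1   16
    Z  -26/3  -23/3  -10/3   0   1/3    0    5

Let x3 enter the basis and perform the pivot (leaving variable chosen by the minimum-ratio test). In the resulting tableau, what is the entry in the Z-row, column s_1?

Ratio test on column x3 — row 1: 5/(5/3) = 3; row 2: 16/(5/3) = 48/5. Minimum is 3 at row 1 (x4 leaves); pivot element 5/3.
Divide row 1 by 5/3; eliminate column x3 from the other rows.
Z-row update in column s_1: 1/3 − (-10/3)·(1/5) = 1.

1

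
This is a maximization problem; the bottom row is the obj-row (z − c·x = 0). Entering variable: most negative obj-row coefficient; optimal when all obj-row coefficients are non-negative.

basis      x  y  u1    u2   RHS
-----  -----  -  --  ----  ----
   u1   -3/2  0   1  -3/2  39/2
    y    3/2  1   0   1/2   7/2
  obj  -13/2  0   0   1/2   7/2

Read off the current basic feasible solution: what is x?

x is not in the basis, so in the current basic feasible solution x = 0.

0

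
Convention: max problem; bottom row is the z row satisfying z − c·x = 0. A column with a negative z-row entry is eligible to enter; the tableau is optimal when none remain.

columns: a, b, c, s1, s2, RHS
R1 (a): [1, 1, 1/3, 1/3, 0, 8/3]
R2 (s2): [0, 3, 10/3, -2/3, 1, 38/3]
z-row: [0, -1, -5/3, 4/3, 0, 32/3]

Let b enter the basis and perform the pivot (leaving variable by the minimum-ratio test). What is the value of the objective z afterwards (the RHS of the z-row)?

40/3

Ratio test on column b — row 1: (8/3)/1 = 8/3; row 2: (38/3)/3 = 38/9. Minimum is 8/3 at row 1 (a leaves); pivot element 1.
Pivot on row 1; the z-row RHS becomes 32/3 − (-1)·(8/3) = 40/3.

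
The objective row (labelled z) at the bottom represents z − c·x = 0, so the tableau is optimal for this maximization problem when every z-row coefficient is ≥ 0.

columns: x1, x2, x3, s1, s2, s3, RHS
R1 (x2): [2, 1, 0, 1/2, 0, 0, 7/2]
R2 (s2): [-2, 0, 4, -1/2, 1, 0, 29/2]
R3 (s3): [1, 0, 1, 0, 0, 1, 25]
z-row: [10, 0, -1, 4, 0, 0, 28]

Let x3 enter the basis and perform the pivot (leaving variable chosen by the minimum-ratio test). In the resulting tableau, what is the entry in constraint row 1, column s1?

1/2

Ratio test on column x3 — row 1: entry 0 ≤ 0; row 2: (29/2)/4 = 29/8; row 3: 25/1 = 25. Minimum is 29/8 at row 2 (s2 leaves); pivot element 4.
Divide row 2 by 4; eliminate column x3 from the other rows.
Row 1 update in column s1: 1/2 − 0·(-1/8) = 1/2.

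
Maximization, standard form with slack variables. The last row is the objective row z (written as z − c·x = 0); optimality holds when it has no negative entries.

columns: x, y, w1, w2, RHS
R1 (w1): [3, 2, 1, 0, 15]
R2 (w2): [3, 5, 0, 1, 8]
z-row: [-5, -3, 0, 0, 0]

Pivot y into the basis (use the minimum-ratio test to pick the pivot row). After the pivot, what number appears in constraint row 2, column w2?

1/5

Ratio test on column y — row 1: 15/2 = 15/2; row 2: 8/5 = 8/5. Minimum is 8/5 at row 2 (w2 leaves); pivot element 5.
Divide row 2 by 5; eliminate column y from the other rows.
In the new row 2, the w2 entry is the old entry divided by the pivot: 1/5 = 1/5.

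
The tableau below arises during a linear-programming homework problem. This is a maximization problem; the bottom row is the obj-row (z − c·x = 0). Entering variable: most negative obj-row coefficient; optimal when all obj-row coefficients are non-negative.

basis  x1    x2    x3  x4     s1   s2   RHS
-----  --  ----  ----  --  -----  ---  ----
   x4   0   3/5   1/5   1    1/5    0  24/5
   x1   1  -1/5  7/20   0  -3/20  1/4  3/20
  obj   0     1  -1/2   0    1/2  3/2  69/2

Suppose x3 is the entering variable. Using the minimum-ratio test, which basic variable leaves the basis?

x1

Column x3 entries and ratios — x4: (24/5)/(1/5) = 24; x1: (3/20)/(7/20) = 3/7.
Smallest ratio is 3/7 in the row of x1, so x1 leaves.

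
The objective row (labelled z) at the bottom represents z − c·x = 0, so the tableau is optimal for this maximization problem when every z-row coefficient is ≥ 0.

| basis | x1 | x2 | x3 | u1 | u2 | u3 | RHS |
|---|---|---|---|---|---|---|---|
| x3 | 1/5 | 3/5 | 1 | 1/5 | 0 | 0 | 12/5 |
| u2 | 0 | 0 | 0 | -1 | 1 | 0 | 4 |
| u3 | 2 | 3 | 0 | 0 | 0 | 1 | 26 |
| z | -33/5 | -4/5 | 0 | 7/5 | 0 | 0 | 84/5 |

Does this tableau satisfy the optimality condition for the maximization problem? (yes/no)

no

The z-row has a negative entry -33/5 in column x1, so it is not optimal.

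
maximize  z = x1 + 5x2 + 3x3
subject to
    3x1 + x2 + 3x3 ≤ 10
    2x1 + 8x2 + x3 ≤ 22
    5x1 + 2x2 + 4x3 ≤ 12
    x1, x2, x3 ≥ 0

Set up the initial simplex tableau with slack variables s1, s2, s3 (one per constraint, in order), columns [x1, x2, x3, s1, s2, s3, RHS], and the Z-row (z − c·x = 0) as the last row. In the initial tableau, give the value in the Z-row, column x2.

-5

The Z-row carries the negated objective coefficients: the x2 entry is -5.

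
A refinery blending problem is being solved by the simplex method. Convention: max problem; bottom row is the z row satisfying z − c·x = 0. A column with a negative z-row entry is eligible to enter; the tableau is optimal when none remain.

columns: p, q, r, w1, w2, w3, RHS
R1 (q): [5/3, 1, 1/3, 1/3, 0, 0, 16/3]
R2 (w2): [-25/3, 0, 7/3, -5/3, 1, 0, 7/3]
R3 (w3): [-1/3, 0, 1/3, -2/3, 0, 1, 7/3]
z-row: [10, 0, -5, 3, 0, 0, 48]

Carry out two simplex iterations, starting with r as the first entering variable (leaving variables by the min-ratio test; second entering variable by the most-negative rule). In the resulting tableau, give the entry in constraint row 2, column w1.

0

Ratio test on column r — row 1: (16/3)/(1/3) = 16; row 2: (7/3)/(7/3) = 1; row 3: (7/3)/(1/3) = 7. Minimum is 1 at row 2 (w2 leaves); pivot element 7/3.
Divide row 2 by 7/3; eliminate column r from the other rows.
Second iteration: most negative z-row entry is -55/7 in column p, so p enters.
Ratio test on column p — row 1: 5/(20/7) = 7/4; row 2: entry -25/7 ≤ 0; row 3: 2/(6/7) = 7/3. Minimum is 7/4 at row 1 (q leaves); pivot element 20/7.
Divide row 1 by 20/7; eliminate column p from the other rows.
After both pivots, the entry at constraint row 2, column w1 is 0.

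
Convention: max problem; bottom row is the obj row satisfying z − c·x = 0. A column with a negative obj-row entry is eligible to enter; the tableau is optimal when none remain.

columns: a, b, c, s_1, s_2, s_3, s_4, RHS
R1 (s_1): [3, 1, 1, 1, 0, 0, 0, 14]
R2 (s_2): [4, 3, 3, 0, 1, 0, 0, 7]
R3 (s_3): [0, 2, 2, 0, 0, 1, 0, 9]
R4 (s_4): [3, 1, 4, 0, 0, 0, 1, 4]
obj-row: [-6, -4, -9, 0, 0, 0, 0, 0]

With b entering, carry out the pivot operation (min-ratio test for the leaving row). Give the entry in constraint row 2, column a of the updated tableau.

4/3

Ratio test on column b — row 1: 14/1 = 14; row 2: 7/3 = 7/3; row 3: 9/2 = 9/2; row 4: 4/1 = 4. Minimum is 7/3 at row 2 (s_2 leaves); pivot element 3.
Divide row 2 by 3; eliminate column b from the other rows.
In the new row 2, the a entry is the old entry divided by the pivot: 4/3 = 4/3.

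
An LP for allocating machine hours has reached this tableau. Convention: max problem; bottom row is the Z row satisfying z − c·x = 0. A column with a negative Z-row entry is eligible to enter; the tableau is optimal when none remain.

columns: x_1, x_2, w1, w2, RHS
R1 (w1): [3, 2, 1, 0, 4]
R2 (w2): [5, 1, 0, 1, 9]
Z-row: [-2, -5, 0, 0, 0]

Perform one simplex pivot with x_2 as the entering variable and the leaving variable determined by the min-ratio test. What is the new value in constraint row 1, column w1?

1/2

Ratio test on column x_2 — row 1: 4/2 = 2; row 2: 9/1 = 9. Minimum is 2 at row 1 (w1 leaves); pivot element 2.
Divide row 1 by 2; eliminate column x_2 from the other rows.
In the new row 1, the w1 entry is the old entry divided by the pivot: 1/2 = 1/2.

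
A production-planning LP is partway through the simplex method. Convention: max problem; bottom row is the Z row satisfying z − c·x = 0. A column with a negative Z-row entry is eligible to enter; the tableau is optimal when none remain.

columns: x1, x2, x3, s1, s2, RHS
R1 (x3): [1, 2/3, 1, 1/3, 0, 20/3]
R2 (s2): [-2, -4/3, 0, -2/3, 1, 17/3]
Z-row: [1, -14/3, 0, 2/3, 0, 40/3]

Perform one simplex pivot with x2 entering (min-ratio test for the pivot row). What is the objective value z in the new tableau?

Ratio test on column x2 — row 1: (20/3)/(2/3) = 10; row 2: entry -4/3 ≤ 0. Minimum is 10 at row 1 (x3 leaves); pivot element 2/3.
Pivot on row 1; the Z-row RHS becomes 40/3 − (-14/3)·10 = 60.

60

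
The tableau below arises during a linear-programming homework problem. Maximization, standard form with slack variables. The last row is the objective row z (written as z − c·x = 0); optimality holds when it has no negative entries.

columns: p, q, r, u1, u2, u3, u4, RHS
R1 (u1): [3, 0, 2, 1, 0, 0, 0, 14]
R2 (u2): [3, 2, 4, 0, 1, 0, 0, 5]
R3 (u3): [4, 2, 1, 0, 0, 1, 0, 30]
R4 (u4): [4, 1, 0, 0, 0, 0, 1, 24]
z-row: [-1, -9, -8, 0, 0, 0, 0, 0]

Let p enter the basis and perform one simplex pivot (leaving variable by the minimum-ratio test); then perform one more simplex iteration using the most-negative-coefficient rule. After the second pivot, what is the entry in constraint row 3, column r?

Ratio test on column p — row 1: 14/3 = 14/3; row 2: 5/3 = 5/3; row 3: 30/4 = 15/2; row 4: 24/4 = 6. Minimum is 5/3 at row 2 (u2 leaves); pivot element 3.
Divide row 2 by 3; eliminate column p from the other rows.
Second iteration: most negative z-row entry is -25/3 in column q, so q enters.
Ratio test on column q — row 1: entry -2 ≤ 0; row 2: (5/3)/(2/3) = 5/2; row 3: entry -2/3 ≤ 0; row 4: entry -5/3 ≤ 0. Minimum is 5/2 at row 2 (p leaves); pivot element 2/3.
Divide row 2 by 2/3; eliminate column q from the other rows.
After both pivots, the entry at constraint row 3, column r is -3.

-3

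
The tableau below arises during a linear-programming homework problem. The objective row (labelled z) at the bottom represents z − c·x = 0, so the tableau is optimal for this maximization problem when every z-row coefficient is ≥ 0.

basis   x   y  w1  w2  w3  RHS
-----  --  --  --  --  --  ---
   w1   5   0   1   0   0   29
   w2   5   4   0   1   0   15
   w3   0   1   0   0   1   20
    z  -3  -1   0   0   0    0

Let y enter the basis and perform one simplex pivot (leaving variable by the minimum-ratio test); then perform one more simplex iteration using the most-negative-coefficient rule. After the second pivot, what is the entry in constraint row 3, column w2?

Ratio test on column y — row 1: entry 0 ≤ 0; row 2: 15/4 = 15/4; row 3: 20/1 = 20. Minimum is 15/4 at row 2 (w2 leaves); pivot element 4.
Divide row 2 by 4; eliminate column y from the other rows.
Second iteration: most negative z-row entry is -7/4 in column x, so x enters.
Ratio test on column x — row 1: 29/5 = 29/5; row 2: (15/4)/(5/4) = 3; row 3: entry -5/4 ≤ 0. Minimum is 3 at row 2 (y leaves); pivot element 5/4.
Divide row 2 by 5/4; eliminate column x from the other rows.
After both pivots, the entry at constraint row 3, column w2 is 0.

0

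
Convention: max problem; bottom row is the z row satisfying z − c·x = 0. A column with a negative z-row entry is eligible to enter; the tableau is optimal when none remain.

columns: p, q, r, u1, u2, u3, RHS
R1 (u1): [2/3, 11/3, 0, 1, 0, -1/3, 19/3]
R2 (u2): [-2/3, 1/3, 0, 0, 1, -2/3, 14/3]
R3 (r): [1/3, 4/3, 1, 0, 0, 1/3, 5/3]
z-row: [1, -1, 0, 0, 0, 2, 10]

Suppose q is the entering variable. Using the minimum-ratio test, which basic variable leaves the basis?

r

Column q entries and ratios — u1: (19/3)/(11/3) = 19/11; u2: (14/3)/(1/3) = 14; r: (5/3)/(4/3) = 5/4.
Smallest ratio is 5/4 in the row of r, so r leaves.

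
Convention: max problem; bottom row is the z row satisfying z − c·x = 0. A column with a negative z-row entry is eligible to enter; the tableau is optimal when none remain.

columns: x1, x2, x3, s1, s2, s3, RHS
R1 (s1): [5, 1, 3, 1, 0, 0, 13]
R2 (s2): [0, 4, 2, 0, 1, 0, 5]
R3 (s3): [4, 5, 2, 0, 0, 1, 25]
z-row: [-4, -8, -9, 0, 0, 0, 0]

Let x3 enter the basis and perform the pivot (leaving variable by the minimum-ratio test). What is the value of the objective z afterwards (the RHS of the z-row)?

Ratio test on column x3 — row 1: 13/3 = 13/3; row 2: 5/2 = 5/2; row 3: 25/2 = 25/2. Minimum is 5/2 at row 2 (s2 leaves); pivot element 2.
Pivot on row 2; the z-row RHS becomes 0 − (-9)·(5/2) = 45/2.

45/2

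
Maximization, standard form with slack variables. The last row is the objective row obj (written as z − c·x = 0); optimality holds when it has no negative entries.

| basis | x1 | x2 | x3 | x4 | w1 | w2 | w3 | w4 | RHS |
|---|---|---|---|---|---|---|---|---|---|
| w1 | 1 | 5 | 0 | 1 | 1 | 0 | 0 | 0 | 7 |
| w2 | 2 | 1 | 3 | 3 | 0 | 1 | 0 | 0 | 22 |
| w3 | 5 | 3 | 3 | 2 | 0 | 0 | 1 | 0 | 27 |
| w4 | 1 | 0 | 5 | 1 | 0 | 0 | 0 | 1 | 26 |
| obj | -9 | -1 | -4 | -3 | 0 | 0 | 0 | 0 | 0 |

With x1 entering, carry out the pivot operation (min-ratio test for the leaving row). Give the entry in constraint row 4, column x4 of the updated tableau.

3/5

Ratio test on column x1 — row 1: 7/1 = 7; row 2: 22/2 = 11; row 3: 27/5 = 27/5; row 4: 26/1 = 26. Minimum is 27/5 at row 3 (w3 leaves); pivot element 5.
Divide row 3 by 5; eliminate column x1 from the other rows.
Row 4 update in column x4: 1 − 1·(2/5) = 3/5.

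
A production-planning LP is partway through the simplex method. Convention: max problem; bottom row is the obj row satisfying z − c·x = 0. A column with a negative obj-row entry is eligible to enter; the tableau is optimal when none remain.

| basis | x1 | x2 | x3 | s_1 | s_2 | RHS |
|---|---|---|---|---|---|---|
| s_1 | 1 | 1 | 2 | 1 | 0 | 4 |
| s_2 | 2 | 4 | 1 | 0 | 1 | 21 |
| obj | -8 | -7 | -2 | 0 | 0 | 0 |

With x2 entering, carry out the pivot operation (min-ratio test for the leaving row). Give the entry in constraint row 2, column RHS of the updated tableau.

Ratio test on column x2 — row 1: 4/1 = 4; row 2: 21/4 = 21/4. Minimum is 4 at row 1 (s_1 leaves); pivot element 1.
Divide row 1 by 1; eliminate column x2 from the other rows.
Row 2 update in column RHS: 21 − 4·4 = 5.

5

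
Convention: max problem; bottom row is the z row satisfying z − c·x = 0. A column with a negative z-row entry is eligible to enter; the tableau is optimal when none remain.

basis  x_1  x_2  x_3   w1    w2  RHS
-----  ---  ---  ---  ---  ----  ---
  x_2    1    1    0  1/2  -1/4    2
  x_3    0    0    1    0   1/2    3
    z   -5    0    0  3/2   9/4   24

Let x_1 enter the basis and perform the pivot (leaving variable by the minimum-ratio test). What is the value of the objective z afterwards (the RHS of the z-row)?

Ratio test on column x_1 — row 1: 2/1 = 2; row 2: entry 0 ≤ 0. Minimum is 2 at row 1 (x_2 leaves); pivot element 1.
Pivot on row 1; the z-row RHS becomes 24 − (-5)·2 = 34.

34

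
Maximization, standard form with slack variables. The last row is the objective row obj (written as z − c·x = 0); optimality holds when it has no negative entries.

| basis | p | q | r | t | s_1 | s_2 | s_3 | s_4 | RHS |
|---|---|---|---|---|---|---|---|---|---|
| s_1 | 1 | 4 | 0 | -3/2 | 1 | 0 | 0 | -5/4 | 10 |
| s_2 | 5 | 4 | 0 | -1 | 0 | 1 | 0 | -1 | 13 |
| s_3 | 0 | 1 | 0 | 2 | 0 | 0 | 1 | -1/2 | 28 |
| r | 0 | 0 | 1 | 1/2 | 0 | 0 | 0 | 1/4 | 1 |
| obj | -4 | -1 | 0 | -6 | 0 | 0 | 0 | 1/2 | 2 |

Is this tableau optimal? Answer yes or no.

no

The obj-row has a negative entry -6 in column t, so it is not optimal.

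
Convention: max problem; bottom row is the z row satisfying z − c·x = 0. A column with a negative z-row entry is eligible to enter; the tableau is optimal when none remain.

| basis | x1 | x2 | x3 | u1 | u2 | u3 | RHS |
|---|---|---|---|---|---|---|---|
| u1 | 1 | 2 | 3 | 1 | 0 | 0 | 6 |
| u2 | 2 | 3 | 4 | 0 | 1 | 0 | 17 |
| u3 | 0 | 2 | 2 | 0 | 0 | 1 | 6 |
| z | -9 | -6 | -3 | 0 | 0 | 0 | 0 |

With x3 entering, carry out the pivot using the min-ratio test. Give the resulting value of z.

Ratio test on column x3 — row 1: 6/3 = 2; row 2: 17/4 = 17/4; row 3: 6/2 = 3. Minimum is 2 at row 1 (u1 leaves); pivot element 3.
Pivot on row 1; the z-row RHS becomes 0 − (-3)·2 = 6.

6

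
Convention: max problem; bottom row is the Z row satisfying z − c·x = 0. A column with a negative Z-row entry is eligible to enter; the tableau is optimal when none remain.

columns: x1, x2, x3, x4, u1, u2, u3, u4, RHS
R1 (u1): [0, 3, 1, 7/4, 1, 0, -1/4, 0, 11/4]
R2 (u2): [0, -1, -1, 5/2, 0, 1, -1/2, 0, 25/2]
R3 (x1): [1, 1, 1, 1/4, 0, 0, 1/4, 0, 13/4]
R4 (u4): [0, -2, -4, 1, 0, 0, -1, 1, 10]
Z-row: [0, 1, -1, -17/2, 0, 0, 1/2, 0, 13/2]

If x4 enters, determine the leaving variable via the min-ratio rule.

u1

Column x4 entries and ratios — u1: (11/4)/(7/4) = 11/7; u2: (25/2)/(5/2) = 5; x1: (13/4)/(1/4) = 13; u4: 10/1 = 10.
Smallest ratio is 11/7 in the row of u1, so u1 leaves.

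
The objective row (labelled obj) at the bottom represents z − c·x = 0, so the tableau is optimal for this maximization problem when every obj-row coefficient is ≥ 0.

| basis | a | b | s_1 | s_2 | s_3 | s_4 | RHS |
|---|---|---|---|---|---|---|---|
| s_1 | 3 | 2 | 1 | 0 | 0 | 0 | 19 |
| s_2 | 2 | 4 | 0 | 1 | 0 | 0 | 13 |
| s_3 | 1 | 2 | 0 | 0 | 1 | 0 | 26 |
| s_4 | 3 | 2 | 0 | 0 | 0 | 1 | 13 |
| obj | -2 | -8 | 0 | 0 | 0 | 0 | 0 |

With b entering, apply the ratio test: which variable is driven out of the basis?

s_2

Column b entries and ratios — s_1: 19/2 = 19/2; s_2: 13/4 = 13/4; s_3: 26/2 = 13; s_4: 13/2 = 13/2.
Smallest ratio is 13/4 in the row of s_2, so s_2 leaves.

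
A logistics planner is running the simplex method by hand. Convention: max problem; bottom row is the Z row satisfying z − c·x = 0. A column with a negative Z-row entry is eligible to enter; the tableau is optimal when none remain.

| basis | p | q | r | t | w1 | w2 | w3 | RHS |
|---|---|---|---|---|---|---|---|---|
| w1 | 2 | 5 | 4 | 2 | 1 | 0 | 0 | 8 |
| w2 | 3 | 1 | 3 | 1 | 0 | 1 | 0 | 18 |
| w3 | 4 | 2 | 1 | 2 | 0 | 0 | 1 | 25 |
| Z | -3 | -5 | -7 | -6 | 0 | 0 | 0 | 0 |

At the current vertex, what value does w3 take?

w3 is basic (row 3); its value is the RHS of that row, 25.

25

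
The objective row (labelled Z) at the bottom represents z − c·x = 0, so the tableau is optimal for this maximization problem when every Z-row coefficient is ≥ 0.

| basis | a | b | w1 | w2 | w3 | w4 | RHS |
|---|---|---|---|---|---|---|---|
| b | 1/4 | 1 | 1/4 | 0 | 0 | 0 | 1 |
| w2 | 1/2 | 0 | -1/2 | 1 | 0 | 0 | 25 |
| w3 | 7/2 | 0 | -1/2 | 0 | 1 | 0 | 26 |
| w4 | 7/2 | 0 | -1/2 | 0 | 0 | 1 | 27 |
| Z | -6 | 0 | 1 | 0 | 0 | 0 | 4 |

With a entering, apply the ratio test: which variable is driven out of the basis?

Column a entries and ratios — b: 1/(1/4) = 4; w2: 25/(1/2) = 50; w3: 26/(7/2) = 52/7; w4: 27/(7/2) = 54/7.
Smallest ratio is 4 in the row of b, so b leaves.

b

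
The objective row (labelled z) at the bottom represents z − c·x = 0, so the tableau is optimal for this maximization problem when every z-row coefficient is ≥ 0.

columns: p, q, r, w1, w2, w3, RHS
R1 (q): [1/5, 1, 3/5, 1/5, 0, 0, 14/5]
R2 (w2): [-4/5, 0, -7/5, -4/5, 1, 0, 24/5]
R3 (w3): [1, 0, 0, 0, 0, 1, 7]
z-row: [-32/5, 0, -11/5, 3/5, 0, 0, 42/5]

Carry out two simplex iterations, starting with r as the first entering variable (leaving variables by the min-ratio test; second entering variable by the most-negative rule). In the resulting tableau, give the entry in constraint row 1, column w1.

Ratio test on column r — row 1: (14/5)/(3/5) = 14/3; row 2: entry -7/5 ≤ 0; row 3: entry 0 ≤ 0. Minimum is 14/3 at row 1 (q leaves); pivot element 3/5.
Divide row 1 by 3/5; eliminate column r from the other rows.
Second iteration: most negative z-row entry is -17/3 in column p, so p enters.
Ratio test on column p — row 1: (14/3)/(1/3) = 14; row 2: entry -1/3 ≤ 0; row 3: 7/1 = 7. Minimum is 7 at row 3 (w3 leaves); pivot element 1.
Divide row 3 by 1; eliminate column p from the other rows.
After both pivots, the entry at constraint row 1, column w1 is 1/3.

1/3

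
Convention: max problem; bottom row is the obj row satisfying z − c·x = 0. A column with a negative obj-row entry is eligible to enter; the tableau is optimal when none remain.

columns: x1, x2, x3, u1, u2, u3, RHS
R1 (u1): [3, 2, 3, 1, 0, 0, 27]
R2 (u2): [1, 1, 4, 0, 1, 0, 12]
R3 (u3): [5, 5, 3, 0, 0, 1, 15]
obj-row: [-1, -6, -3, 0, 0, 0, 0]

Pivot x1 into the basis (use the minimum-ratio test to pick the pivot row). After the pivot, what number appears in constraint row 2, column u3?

-1/5

Ratio test on column x1 — row 1: 27/3 = 9; row 2: 12/1 = 12; row 3: 15/5 = 3. Minimum is 3 at row 3 (u3 leaves); pivot element 5.
Divide row 3 by 5; eliminate column x1 from the other rows.
Row 2 update in column u3: 0 − 1·(1/5) = -1/5.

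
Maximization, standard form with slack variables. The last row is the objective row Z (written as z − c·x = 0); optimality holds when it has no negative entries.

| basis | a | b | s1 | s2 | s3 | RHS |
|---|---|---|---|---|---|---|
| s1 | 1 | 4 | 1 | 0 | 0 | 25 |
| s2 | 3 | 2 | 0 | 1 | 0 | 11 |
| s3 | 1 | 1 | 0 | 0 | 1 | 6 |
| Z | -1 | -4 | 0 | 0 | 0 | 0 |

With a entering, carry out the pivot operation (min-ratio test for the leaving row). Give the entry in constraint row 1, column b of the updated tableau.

10/3

Ratio test on column a — row 1: 25/1 = 25; row 2: 11/3 = 11/3; row 3: 6/1 = 6. Minimum is 11/3 at row 2 (s2 leaves); pivot element 3.
Divide row 2 by 3; eliminate column a from the other rows.
Row 1 update in column b: 4 − 1·(2/3) = 10/3.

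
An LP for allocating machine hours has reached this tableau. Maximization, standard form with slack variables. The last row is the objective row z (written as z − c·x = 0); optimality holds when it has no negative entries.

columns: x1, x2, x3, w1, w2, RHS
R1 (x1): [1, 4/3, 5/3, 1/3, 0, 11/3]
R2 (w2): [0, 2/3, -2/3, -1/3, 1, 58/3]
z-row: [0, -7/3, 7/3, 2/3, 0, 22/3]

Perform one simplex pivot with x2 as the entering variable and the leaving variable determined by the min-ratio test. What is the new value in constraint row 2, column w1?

-1/2

Ratio test on column x2 — row 1: (11/3)/(4/3) = 11/4; row 2: (58/3)/(2/3) = 29. Minimum is 11/4 at row 1 (x1 leaves); pivot element 4/3.
Divide row 1 by 4/3; eliminate column x2 from the other rows.
Row 2 update in column w1: -1/3 − (2/3)·(1/4) = -1/2.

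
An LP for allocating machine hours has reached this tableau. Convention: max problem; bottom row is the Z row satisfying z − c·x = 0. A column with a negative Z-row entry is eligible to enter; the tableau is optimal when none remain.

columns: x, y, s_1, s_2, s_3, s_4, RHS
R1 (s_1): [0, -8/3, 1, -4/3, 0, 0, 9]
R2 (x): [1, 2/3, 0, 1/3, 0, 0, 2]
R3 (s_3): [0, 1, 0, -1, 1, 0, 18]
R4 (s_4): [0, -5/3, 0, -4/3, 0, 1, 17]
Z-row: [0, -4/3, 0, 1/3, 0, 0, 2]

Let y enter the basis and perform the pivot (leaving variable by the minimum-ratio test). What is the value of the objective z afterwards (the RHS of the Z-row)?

6

Ratio test on column y — row 1: entry -8/3 ≤ 0; row 2: 2/(2/3) = 3; row 3: 18/1 = 18; row 4: entry -5/3 ≤ 0. Minimum is 3 at row 2 (x leaves); pivot element 2/3.
Pivot on row 2; the Z-row RHS becomes 2 − (-4/3)·3 = 6.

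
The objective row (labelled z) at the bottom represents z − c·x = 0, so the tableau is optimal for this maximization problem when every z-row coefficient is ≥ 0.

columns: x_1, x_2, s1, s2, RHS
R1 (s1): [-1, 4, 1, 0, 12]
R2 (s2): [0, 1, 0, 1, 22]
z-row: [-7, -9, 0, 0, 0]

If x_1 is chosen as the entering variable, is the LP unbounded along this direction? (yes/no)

yes

Every constraint-row entry in column x_1 is ≤ 0, so increasing x_1 is unbounded.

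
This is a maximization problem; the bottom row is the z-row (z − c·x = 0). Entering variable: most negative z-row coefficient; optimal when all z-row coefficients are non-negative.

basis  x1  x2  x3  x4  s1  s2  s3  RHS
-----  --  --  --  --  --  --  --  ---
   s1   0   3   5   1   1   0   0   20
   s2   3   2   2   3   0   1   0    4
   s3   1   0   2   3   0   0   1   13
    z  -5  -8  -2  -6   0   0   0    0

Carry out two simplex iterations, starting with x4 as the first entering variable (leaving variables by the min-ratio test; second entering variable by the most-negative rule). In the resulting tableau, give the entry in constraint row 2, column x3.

1

Ratio test on column x4 — row 1: 20/1 = 20; row 2: 4/3 = 4/3; row 3: 13/3 = 13/3. Minimum is 4/3 at row 2 (s2 leaves); pivot element 3.
Divide row 2 by 3; eliminate column x4 from the other rows.
Second iteration: most negative z-row entry is -4 in column x2, so x2 enters.
Ratio test on column x2 — row 1: (56/3)/(7/3) = 8; row 2: (4/3)/(2/3) = 2; row 3: entry -2 ≤ 0. Minimum is 2 at row 2 (x4 leaves); pivot element 2/3.
Divide row 2 by 2/3; eliminate column x2 from the other rows.
After both pivots, the entry at constraint row 2, column x3 is 1.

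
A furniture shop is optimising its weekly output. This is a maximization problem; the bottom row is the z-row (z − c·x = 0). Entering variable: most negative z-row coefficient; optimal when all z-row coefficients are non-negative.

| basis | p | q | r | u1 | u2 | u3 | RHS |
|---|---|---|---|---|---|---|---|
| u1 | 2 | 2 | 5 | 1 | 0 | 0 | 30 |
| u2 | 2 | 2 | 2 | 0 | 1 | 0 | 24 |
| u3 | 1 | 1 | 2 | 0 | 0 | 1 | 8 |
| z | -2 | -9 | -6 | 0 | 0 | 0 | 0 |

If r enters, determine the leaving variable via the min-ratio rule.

Column r entries and ratios — u1: 30/5 = 6; u2: 24/2 = 12; u3: 8/2 = 4.
Smallest ratio is 4 in the row of u3, so u3 leaves.

u3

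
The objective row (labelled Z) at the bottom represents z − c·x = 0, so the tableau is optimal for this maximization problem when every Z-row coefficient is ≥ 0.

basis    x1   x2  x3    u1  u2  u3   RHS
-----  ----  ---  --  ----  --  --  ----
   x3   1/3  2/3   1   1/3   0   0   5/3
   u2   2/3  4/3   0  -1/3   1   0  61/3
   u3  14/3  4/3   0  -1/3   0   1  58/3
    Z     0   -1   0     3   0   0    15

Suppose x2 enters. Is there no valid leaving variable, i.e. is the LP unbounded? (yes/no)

no

Column x2 has positive entries in row(s) 1, 2, 3, so the ratio test bounds it — not unbounded.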